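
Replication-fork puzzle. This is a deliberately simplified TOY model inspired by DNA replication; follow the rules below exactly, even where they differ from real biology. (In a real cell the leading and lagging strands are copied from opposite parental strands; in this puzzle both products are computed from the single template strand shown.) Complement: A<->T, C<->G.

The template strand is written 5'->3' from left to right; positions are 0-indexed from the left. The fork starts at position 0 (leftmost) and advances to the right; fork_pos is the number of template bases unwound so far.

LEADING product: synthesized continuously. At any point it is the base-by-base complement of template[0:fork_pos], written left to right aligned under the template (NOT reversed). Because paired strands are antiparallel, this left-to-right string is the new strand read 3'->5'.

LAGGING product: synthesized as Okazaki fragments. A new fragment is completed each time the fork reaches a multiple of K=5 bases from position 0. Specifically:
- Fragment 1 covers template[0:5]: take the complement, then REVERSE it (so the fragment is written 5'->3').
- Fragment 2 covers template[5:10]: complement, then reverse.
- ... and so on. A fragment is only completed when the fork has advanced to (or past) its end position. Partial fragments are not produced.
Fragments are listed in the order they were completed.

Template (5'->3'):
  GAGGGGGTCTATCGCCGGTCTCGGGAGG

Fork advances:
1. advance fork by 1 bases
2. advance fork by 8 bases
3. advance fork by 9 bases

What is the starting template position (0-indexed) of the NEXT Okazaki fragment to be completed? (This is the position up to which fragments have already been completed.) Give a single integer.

Step 1: advance 1 -> fork_pos = 0 + 1 = 1. Next multiple of 5 is 5 (not reached); still 0 fragment(s).
Step 2: advance 8 -> fork_pos = 1 + 8 = 9. Reached multiple(s) of 5: 5 -> fragment 1 completed (1 total).
Step 3: advance 9 -> fork_pos = 9 + 9 = 18. Reached multiple(s) of 5: 10, 15 -> fragments 2-3 completed (3 total).
3 fragment(s) completed, covering template[0:15] (3 x 5 = 15). The next fragment, fragment 4, covers template[15:20], so it starts at position 15.

Answer: 15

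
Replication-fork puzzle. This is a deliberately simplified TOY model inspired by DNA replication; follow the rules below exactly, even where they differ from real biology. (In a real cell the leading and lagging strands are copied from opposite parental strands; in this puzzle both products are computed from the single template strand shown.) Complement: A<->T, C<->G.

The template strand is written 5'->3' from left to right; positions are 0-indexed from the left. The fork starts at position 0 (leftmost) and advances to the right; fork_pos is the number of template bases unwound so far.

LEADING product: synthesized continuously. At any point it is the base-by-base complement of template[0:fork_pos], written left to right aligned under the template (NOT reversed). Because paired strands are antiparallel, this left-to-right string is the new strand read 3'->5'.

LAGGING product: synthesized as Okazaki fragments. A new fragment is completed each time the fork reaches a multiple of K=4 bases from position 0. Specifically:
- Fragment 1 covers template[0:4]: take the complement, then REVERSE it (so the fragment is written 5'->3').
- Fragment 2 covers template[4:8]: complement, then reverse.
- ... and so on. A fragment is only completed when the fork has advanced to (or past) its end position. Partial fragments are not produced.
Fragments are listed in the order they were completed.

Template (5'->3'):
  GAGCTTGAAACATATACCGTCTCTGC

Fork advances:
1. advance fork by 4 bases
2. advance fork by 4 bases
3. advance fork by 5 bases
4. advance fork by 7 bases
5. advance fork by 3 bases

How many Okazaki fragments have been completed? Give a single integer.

Step 1: advance 4 -> fork_pos = 0 + 4 = 4. Reached multiple(s) of 4: 4 -> fragment 1 completed (1 total).
Step 2: advance 4 -> fork_pos = 4 + 4 = 8. Reached multiple(s) of 4: 8 -> fragment 2 completed (2 total).
Step 3: advance 5 -> fork_pos = 8 + 5 = 13. Reached multiple(s) of 4: 12 -> fragment 3 completed (3 total).
Step 4: advance 7 -> fork_pos = 13 + 7 = 20. Reached multiple(s) of 4: 16, 20 -> fragments 4-5 completed (5 total).
Step 5: advance 3 -> fork_pos = 20 + 3 = 23. Next multiple of 4 is 24 (not reached); still 5 fragment(s).
Check: final fork_pos = 23; the multiples of 4 that are <= 23 are 4..20 -> 23 // 4 = 5 completed fragment(s).

Answer: 5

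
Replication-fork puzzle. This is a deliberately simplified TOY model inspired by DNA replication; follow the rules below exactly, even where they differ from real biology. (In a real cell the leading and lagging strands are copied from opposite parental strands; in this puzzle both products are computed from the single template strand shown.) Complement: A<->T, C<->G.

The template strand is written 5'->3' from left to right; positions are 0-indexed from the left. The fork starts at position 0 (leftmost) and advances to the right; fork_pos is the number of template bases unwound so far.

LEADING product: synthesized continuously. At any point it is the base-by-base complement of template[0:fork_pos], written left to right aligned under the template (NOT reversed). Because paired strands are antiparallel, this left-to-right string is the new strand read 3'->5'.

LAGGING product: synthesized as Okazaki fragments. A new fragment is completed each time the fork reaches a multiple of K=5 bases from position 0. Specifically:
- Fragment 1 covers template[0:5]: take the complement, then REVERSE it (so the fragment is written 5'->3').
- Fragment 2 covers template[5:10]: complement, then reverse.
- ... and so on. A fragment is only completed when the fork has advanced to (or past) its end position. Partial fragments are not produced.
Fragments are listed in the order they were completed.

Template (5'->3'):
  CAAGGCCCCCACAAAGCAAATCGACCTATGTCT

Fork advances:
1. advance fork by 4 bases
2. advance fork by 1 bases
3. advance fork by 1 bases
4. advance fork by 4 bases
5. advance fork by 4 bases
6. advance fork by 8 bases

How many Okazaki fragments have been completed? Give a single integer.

Answer: 4

Derivation:
Step 1: advance 4 -> fork_pos = 0 + 4 = 4. Next multiple of 5 is 5 (not reached); still 0 fragment(s).
Step 2: advance 1 -> fork_pos = 4 + 1 = 5. Reached multiple(s) of 5: 5 -> fragment 1 completed (1 total).
Step 3: advance 1 -> fork_pos = 5 + 1 = 6. Next multiple of 5 is 10 (not reached); still 1 fragment(s).
Step 4: advance 4 -> fork_pos = 6 + 4 = 10. Reached multiple(s) of 5: 10 -> fragment 2 completed (2 total).
Step 5: advance 4 -> fork_pos = 10 + 4 = 14. Next multiple of 5 is 15 (not reached); still 2 fragment(s).
Step 6: advance 8 -> fork_pos = 14 + 8 = 22. Reached multiple(s) of 5: 15, 20 -> fragments 3-4 completed (4 total).
Check: final fork_pos = 22; the multiples of 5 that are <= 22 are 5..20 -> 22 // 5 = 4 completed fragment(s).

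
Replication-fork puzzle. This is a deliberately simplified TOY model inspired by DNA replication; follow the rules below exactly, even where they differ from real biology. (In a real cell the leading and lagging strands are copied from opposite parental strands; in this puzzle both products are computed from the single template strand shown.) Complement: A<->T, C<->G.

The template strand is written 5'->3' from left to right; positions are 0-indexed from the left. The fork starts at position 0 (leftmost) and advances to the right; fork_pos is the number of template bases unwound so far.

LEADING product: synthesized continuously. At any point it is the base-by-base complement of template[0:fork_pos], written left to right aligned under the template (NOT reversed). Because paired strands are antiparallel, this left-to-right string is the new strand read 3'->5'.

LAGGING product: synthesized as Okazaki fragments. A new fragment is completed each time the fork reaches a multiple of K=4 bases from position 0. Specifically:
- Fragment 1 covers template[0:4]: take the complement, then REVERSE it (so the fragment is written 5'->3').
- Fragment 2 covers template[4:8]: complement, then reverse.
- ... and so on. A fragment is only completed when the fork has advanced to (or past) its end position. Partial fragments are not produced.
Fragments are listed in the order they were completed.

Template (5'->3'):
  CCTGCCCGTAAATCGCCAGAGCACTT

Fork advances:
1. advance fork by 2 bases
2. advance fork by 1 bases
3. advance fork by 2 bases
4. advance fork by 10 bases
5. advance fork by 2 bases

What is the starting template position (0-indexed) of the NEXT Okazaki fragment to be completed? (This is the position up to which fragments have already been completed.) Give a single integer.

Answer: 16

Derivation:
Step 1: advance 2 -> fork_pos = 0 + 2 = 2. Next multiple of 4 is 4 (not reached); still 0 fragment(s).
Step 2: advance 1 -> fork_pos = 2 + 1 = 3. Next multiple of 4 is 4 (not reached); still 0 fragment(s).
Step 3: advance 2 -> fork_pos = 3 + 2 = 5. Reached multiple(s) of 4: 4 -> fragment 1 completed (1 total).
Step 4: advance 10 -> fork_pos = 5 + 10 = 15. Reached multiple(s) of 4: 8, 12 -> fragments 2-3 completed (3 total).
Step 5: advance 2 -> fork_pos = 15 + 2 = 17. Reached multiple(s) of 4: 16 -> fragment 4 completed (4 total).
4 fragment(s) completed, covering template[0:16] (4 x 4 = 16). The next fragment, fragment 5, covers template[16:20], so it starts at position 16.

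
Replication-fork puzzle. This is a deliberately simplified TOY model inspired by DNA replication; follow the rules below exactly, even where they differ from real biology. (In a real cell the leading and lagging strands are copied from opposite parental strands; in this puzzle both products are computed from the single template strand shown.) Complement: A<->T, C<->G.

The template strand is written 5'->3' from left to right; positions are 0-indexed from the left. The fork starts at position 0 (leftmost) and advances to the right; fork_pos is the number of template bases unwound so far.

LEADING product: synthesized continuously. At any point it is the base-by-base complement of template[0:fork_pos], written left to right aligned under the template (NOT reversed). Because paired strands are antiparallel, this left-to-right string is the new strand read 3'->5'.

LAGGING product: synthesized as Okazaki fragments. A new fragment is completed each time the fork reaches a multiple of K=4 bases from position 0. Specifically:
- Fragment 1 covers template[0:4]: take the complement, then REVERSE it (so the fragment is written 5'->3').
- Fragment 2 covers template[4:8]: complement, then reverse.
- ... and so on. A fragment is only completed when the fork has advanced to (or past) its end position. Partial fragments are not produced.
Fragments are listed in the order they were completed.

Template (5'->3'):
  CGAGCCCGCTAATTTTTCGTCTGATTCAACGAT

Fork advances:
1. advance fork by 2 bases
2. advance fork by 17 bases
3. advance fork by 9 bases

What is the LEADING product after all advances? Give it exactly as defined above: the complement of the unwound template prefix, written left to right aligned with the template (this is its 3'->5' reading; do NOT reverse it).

Answer: GCTCGGGCGATTAAAAAGCAGACTAAGT

Derivation:
Step 1: advance 2 -> fork_pos = 0 + 2 = 2.
Step 2: advance 17 -> fork_pos = 2 + 17 = 19.
Step 3: advance 9 -> fork_pos = 19 + 9 = 28.
Unwound prefix: template[0:28] = CGAGCCCGCTAATTTTTCGTCTGATTCA
Complement it base by base (A<->T, C<->G), keeping left-to-right order:
  [0:5] CGAGC -> GCTCG
  [5:10] CCGCT -> GGCGA
  [10:15] AATTT -> TTAAA
  [15:20] TTCGT -> AAGCA
  [20:25] CTGAT -> GACTA
  [25:28] TCA -> AGT
Concatenate: GCTCGGGCGATTAAAAAGCAGACTAAGT (length 28; written aligned with the template, i.e. 3'->5').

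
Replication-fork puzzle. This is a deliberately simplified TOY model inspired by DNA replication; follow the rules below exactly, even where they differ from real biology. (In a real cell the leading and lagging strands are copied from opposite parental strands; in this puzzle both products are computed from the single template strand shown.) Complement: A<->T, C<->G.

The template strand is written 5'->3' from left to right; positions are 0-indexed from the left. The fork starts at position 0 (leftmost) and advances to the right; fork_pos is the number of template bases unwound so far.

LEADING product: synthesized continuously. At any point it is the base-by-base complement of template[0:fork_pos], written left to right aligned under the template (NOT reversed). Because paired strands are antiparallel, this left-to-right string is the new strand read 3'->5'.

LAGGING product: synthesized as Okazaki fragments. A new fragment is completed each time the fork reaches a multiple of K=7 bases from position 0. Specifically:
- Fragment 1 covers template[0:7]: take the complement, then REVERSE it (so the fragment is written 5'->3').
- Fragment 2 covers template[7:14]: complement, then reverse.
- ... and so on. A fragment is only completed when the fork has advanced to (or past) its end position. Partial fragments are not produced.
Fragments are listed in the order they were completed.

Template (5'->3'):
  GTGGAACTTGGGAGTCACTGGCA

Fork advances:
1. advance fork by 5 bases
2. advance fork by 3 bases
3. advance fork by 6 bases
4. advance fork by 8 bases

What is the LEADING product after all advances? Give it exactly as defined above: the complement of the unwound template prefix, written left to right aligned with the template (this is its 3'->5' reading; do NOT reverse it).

Answer: CACCTTGAACCCTCAGTGACCG

Derivation:
Step 1: advance 5 -> fork_pos = 0 + 5 = 5.
Step 2: advance 3 -> fork_pos = 5 + 3 = 8.
Step 3: advance 6 -> fork_pos = 8 + 6 = 14.
Step 4: advance 8 -> fork_pos = 14 + 8 = 22.
Unwound prefix: template[0:22] = GTGGAACTTGGGAGTCACTGGC
Complement it base by base (A<->T, C<->G), keeping left-to-right order:
  [0:5] GTGGA -> CACCT
  [5:10] ACTTG -> TGAAC
  [10:15] GGAGT -> CCTCA
  [15:20] CACTG -> GTGAC
  [20:22] GC -> CG
Concatenate: CACCTTGAACCCTCAGTGACCG (length 22; written aligned with the template, i.e. 3'->5').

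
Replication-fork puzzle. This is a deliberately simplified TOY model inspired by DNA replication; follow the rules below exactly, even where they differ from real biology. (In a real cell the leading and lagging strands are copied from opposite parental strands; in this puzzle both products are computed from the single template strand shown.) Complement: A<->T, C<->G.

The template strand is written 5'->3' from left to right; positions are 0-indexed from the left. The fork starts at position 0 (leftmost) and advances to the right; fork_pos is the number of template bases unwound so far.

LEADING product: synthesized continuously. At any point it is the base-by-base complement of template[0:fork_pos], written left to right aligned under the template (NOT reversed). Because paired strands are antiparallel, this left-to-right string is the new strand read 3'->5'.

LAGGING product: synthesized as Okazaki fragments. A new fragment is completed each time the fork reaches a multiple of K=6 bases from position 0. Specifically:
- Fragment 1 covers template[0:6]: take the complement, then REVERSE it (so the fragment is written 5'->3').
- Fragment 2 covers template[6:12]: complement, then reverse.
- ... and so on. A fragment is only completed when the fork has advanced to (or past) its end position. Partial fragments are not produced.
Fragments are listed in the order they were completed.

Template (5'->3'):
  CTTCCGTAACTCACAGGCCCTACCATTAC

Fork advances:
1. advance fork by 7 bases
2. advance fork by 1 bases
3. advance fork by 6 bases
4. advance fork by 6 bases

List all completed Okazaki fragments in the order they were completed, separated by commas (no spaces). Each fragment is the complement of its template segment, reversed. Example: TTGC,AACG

Answer: CGGAAG,GAGTTA,GCCTGT

Derivation:
Step 1: advance 7 -> fork_pos = 0 + 7 = 7. Reached multiple(s) of 6: 6 -> fragment 1 completed (1 total).
Step 2: advance 1 -> fork_pos = 7 + 1 = 8. Next multiple of 6 is 12 (not reached); still 1 fragment(s).
Step 3: advance 6 -> fork_pos = 8 + 6 = 14. Reached multiple(s) of 6: 12 -> fragment 2 completed (2 total).
Step 4: advance 6 -> fork_pos = 14 + 6 = 20. Reached multiple(s) of 6: 18 -> fragment 3 completed (3 total).
Final fork_pos = 20, so 3 fragment(s) are complete. Build each: template segment -> complement -> reverse.
Fragment 1: template[0:6] = CTTCCG -> complement GAAGGC -> reversed CGGAAG
Fragment 2: template[6:12] = TAACTC -> complement ATTGAG -> reversed GAGTTA
Fragment 3: template[12:18] = ACAGGC -> complement TGTCCG -> reversed GCCTGT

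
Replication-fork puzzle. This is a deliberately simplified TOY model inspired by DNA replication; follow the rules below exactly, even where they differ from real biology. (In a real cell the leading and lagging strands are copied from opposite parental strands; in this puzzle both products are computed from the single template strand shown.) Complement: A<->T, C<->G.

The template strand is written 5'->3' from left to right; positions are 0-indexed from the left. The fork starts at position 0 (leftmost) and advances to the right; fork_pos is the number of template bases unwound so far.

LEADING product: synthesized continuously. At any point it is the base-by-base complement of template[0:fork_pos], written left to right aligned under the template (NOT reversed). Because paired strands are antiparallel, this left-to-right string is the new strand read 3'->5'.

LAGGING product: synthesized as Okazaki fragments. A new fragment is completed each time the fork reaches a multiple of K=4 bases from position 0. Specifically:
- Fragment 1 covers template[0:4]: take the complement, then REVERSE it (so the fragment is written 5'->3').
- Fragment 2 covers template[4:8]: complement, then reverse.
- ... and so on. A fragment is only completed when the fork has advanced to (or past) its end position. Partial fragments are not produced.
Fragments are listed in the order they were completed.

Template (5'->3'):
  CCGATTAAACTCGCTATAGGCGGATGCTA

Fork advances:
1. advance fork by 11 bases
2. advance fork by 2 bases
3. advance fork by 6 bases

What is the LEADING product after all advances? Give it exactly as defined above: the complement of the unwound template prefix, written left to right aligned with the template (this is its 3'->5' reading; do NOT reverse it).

Answer: GGCTAATTTGAGCGATATC

Derivation:
Step 1: advance 11 -> fork_pos = 0 + 11 = 11.
Step 2: advance 2 -> fork_pos = 11 + 2 = 13.
Step 3: advance 6 -> fork_pos = 13 + 6 = 19.
Unwound prefix: template[0:19] = CCGATTAAACTCGCTATAG
Complement it base by base (A<->T, C<->G), keeping left-to-right order:
  [0:5] CCGAT -> GGCTA
  [5:10] TAAAC -> ATTTG
  [10:15] TCGCT -> AGCGA
  [15:19] ATAG -> TATC
Concatenate: GGCTAATTTGAGCGATATC (length 19; written aligned with the template, i.e. 3'->5').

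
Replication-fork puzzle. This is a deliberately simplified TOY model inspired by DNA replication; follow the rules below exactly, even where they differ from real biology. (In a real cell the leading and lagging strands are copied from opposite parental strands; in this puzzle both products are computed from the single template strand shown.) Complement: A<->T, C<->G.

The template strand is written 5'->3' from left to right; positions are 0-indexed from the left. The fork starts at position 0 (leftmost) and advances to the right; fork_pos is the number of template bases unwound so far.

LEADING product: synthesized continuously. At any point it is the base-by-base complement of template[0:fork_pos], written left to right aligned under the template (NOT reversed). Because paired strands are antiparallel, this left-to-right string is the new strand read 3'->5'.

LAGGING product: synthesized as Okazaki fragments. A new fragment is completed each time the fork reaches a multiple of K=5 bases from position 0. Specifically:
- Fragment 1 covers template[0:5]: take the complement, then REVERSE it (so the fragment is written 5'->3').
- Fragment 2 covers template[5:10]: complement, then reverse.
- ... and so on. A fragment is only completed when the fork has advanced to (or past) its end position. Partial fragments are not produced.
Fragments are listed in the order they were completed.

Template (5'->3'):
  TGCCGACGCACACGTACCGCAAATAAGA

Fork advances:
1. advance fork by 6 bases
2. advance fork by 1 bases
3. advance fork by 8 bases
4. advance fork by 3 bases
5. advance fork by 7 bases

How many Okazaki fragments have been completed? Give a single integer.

Answer: 5

Derivation:
Step 1: advance 6 -> fork_pos = 0 + 6 = 6. Reached multiple(s) of 5: 5 -> fragment 1 completed (1 total).
Step 2: advance 1 -> fork_pos = 6 + 1 = 7. Next multiple of 5 is 10 (not reached); still 1 fragment(s).
Step 3: advance 8 -> fork_pos = 7 + 8 = 15. Reached multiple(s) of 5: 10, 15 -> fragments 2-3 completed (3 total).
Step 4: advance 3 -> fork_pos = 15 + 3 = 18. Next multiple of 5 is 20 (not reached); still 3 fragment(s).
Step 5: advance 7 -> fork_pos = 18 + 7 = 25. Reached multiple(s) of 5: 20, 25 -> fragments 4-5 completed (5 total).
Check: final fork_pos = 25; the multiples of 5 that are <= 25 are 5..25 -> 25 // 5 = 5 completed fragment(s).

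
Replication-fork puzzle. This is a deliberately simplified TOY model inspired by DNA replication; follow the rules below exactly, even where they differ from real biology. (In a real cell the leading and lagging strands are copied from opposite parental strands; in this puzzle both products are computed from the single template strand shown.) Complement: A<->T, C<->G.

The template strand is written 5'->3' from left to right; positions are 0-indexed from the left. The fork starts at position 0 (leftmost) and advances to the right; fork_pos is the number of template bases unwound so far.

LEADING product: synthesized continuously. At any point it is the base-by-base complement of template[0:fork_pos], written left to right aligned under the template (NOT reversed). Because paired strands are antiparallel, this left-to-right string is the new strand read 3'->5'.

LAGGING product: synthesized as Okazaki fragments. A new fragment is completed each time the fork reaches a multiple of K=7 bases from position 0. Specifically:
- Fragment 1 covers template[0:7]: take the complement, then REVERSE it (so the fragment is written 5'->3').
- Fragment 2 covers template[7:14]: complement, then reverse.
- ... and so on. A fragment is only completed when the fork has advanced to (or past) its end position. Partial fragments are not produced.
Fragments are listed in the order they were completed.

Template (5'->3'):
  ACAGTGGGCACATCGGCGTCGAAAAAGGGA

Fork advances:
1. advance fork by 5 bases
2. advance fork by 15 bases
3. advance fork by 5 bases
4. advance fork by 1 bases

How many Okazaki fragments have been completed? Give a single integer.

Step 1: advance 5 -> fork_pos = 0 + 5 = 5. Next multiple of 7 is 7 (not reached); still 0 fragment(s).
Step 2: advance 15 -> fork_pos = 5 + 15 = 20. Reached multiple(s) of 7: 7, 14 -> fragments 1-2 completed (2 total).
Step 3: advance 5 -> fork_pos = 20 + 5 = 25. Reached multiple(s) of 7: 21 -> fragment 3 completed (3 total).
Step 4: advance 1 -> fork_pos = 25 + 1 = 26. Next multiple of 7 is 28 (not reached); still 3 fragment(s).
Check: final fork_pos = 26; the multiples of 7 that are <= 26 are 7..21 -> 26 // 7 = 3 completed fragment(s).

Answer: 3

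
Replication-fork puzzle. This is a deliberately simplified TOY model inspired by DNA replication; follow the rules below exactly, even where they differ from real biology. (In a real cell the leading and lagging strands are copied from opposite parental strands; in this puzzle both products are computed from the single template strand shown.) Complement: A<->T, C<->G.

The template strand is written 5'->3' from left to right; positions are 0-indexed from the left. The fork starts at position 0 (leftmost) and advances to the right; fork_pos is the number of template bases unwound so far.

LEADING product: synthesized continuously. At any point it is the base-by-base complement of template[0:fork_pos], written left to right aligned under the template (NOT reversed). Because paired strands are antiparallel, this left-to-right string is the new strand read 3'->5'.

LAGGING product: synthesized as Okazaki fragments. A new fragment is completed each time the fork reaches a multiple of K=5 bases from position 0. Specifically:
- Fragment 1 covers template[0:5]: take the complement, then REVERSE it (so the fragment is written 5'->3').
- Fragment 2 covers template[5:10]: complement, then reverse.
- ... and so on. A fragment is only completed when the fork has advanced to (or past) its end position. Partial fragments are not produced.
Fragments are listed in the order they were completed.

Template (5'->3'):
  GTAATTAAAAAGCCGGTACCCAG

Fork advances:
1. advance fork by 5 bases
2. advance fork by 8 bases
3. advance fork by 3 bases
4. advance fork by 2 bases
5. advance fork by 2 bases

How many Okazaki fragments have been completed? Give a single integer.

Step 1: advance 5 -> fork_pos = 0 + 5 = 5. Reached multiple(s) of 5: 5 -> fragment 1 completed (1 total).
Step 2: advance 8 -> fork_pos = 5 + 8 = 13. Reached multiple(s) of 5: 10 -> fragment 2 completed (2 total).
Step 3: advance 3 -> fork_pos = 13 + 3 = 16. Reached multiple(s) of 5: 15 -> fragment 3 completed (3 total).
Step 4: advance 2 -> fork_pos = 16 + 2 = 18. Next multiple of 5 is 20 (not reached); still 3 fragment(s).
Step 5: advance 2 -> fork_pos = 18 + 2 = 20. Reached multiple(s) of 5: 20 -> fragment 4 completed (4 total).
Check: final fork_pos = 20; the multiples of 5 that are <= 20 are 5..20 -> 20 // 5 = 4 completed fragment(s).

Answer: 4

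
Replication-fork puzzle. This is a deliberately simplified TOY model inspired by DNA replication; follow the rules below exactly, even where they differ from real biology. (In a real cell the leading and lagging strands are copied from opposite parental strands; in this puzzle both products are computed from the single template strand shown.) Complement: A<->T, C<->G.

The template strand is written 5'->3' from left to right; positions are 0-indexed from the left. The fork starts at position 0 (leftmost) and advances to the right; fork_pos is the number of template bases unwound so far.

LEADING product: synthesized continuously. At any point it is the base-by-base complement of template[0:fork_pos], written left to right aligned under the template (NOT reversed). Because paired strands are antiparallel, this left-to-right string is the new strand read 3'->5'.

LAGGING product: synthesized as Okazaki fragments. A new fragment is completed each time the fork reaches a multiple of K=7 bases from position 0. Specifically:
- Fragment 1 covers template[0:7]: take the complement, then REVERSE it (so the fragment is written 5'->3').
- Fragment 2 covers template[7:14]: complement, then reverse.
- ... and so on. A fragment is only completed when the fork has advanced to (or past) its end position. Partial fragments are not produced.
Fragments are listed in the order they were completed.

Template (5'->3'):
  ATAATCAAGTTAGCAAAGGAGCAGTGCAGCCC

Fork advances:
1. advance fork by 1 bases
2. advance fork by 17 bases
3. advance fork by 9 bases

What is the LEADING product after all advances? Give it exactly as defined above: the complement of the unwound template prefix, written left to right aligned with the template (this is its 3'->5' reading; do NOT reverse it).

Answer: TATTAGTTCAATCGTTTCCTCGTCACG

Derivation:
Step 1: advance 1 -> fork_pos = 0 + 1 = 1.
Step 2: advance 17 -> fork_pos = 1 + 17 = 18.
Step 3: advance 9 -> fork_pos = 18 + 9 = 27.
Unwound prefix: template[0:27] = ATAATCAAGTTAGCAAAGGAGCAGTGC
Complement it base by base (A<->T, C<->G), keeping left-to-right order:
  [0:5] ATAAT -> TATTA
  [5:10] CAAGT -> GTTCA
  [10:15] TAGCA -> ATCGT
  [15:20] AAGGA -> TTCCT
  [20:25] GCAGT -> CGTCA
  [25:27] GC -> CG
Concatenate: TATTAGTTCAATCGTTTCCTCGTCACG (length 27; written aligned with the template, i.e. 3'->5').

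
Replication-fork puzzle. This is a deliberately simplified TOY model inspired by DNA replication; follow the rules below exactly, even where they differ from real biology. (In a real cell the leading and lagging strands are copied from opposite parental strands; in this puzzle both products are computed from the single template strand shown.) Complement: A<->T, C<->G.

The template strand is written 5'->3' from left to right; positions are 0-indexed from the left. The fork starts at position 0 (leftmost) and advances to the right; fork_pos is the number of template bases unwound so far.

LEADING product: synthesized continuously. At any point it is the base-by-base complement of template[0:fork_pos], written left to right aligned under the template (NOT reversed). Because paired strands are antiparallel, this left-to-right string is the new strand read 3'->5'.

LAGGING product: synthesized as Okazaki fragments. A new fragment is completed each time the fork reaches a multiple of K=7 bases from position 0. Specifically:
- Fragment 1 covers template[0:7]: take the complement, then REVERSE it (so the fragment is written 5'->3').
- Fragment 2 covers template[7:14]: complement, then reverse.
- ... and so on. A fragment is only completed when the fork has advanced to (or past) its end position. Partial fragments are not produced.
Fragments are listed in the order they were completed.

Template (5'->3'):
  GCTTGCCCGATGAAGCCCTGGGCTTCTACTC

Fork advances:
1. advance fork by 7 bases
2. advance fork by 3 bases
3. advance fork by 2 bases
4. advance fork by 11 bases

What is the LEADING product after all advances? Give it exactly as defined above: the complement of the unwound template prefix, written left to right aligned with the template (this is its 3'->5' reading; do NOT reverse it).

Step 1: advance 7 -> fork_pos = 0 + 7 = 7.
Step 2: advance 3 -> fork_pos = 7 + 3 = 10.
Step 3: advance 2 -> fork_pos = 10 + 2 = 12.
Step 4: advance 11 -> fork_pos = 12 + 11 = 23.
Unwound prefix: template[0:23] = GCTTGCCCGATGAAGCCCTGGGC
Complement it base by base (A<->T, C<->G), keeping left-to-right order:
  [0:5] GCTTG -> CGAAC
  [5:10] CCCGA -> GGGCT
  [10:15] TGAAG -> ACTTC
  [15:20] CCCTG -> GGGAC
  [20:23] GGC -> CCG
Concatenate: CGAACGGGCTACTTCGGGACCCG (length 23; written aligned with the template, i.e. 3'->5').

Answer: CGAACGGGCTACTTCGGGACCCG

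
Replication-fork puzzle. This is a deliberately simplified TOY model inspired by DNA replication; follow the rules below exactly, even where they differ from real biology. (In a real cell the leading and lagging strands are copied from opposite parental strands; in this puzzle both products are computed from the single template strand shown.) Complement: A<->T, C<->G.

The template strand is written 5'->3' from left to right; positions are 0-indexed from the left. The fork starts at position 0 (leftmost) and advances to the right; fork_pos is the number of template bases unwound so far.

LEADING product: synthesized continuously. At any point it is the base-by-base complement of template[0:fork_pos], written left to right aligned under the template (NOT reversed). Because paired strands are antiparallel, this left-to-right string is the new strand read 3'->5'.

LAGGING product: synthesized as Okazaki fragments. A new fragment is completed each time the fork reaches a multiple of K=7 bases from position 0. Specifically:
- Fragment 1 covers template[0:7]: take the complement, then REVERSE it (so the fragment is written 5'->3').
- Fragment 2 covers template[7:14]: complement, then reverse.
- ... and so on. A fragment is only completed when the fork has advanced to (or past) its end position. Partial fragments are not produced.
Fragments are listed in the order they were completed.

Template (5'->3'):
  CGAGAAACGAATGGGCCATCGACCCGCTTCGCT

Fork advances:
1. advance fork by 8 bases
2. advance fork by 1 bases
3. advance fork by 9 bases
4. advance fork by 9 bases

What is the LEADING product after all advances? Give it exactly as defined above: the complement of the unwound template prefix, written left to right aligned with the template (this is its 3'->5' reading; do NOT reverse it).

Step 1: advance 8 -> fork_pos = 0 + 8 = 8.
Step 2: advance 1 -> fork_pos = 8 + 1 = 9.
Step 3: advance 9 -> fork_pos = 9 + 9 = 18.
Step 4: advance 9 -> fork_pos = 18 + 9 = 27.
Unwound prefix: template[0:27] = CGAGAAACGAATGGGCCATCGACCCGC
Complement it base by base (A<->T, C<->G), keeping left-to-right order:
  [0:5] CGAGA -> GCTCT
  [5:10] AACGA -> TTGCT
  [10:15] ATGGG -> TACCC
  [15:20] CCATC -> GGTAG
  [20:25] GACCC -> CTGGG
  [25:27] GC -> CG
Concatenate: GCTCTTTGCTTACCCGGTAGCTGGGCG (length 27; written aligned with the template, i.e. 3'->5').

Answer: GCTCTTTGCTTACCCGGTAGCTGGGCG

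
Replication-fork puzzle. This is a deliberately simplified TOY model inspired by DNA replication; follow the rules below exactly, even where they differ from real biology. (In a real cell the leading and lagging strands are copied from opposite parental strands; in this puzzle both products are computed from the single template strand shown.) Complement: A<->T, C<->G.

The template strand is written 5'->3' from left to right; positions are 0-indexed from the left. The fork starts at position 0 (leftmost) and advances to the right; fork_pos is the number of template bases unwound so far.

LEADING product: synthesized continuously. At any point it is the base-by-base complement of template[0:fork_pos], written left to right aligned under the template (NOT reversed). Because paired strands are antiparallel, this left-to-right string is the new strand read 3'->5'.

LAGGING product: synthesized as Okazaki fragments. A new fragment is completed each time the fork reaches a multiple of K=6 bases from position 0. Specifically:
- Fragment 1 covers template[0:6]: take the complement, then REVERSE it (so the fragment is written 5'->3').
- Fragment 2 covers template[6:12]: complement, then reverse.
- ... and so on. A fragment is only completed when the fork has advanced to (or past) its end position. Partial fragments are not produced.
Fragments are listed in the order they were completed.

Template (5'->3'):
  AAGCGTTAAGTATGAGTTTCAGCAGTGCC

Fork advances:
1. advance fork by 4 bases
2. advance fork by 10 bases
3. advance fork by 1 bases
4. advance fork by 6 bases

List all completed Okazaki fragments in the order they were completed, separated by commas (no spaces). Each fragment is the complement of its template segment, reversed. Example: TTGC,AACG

Answer: ACGCTT,TACTTA,AACTCA

Derivation:
Step 1: advance 4 -> fork_pos = 0 + 4 = 4. Next multiple of 6 is 6 (not reached); still 0 fragment(s).
Step 2: advance 10 -> fork_pos = 4 + 10 = 14. Reached multiple(s) of 6: 6, 12 -> fragments 1-2 completed (2 total).
Step 3: advance 1 -> fork_pos = 14 + 1 = 15. Next multiple of 6 is 18 (not reached); still 2 fragment(s).
Step 4: advance 6 -> fork_pos = 15 + 6 = 21. Reached multiple(s) of 6: 18 -> fragment 3 completed (3 total).
Final fork_pos = 21, so 3 fragment(s) are complete. Build each: template segment -> complement -> reverse.
Fragment 1: template[0:6] = AAGCGT -> complement TTCGCA -> reversed ACGCTT
Fragment 2: template[6:12] = TAAGTA -> complement ATTCAT -> reversed TACTTA
Fragment 3: template[12:18] = TGAGTT -> complement ACTCAA -> reversed AACTCA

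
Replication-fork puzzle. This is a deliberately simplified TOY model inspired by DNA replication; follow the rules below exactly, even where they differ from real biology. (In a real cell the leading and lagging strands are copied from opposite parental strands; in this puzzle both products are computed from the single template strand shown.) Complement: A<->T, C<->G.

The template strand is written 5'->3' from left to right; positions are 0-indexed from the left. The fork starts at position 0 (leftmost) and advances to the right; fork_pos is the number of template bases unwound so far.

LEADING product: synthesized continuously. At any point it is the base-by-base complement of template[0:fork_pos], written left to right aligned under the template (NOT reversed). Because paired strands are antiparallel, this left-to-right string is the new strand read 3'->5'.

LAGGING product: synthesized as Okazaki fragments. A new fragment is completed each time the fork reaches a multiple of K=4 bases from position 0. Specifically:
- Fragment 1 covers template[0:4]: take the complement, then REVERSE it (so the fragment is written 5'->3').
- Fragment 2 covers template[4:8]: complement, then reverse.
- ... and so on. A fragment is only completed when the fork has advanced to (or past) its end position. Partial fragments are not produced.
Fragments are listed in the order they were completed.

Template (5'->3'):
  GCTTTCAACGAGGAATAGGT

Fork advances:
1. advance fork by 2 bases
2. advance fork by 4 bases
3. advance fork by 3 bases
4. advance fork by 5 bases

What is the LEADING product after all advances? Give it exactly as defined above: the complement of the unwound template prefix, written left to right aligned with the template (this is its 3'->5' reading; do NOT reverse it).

Step 1: advance 2 -> fork_pos = 0 + 2 = 2.
Step 2: advance 4 -> fork_pos = 2 + 4 = 6.
Step 3: advance 3 -> fork_pos = 6 + 3 = 9.
Step 4: advance 5 -> fork_pos = 9 + 5 = 14.
Unwound prefix: template[0:14] = GCTTTCAACGAGGA
Complement it base by base (A<->T, C<->G), keeping left-to-right order:
  [0:5] GCTTT -> CGAAA
  [5:10] CAACG -> GTTGC
  [10:14] AGGA -> TCCT
Concatenate: CGAAAGTTGCTCCT (length 14; written aligned with the template, i.e. 3'->5').

Answer: CGAAAGTTGCTCCT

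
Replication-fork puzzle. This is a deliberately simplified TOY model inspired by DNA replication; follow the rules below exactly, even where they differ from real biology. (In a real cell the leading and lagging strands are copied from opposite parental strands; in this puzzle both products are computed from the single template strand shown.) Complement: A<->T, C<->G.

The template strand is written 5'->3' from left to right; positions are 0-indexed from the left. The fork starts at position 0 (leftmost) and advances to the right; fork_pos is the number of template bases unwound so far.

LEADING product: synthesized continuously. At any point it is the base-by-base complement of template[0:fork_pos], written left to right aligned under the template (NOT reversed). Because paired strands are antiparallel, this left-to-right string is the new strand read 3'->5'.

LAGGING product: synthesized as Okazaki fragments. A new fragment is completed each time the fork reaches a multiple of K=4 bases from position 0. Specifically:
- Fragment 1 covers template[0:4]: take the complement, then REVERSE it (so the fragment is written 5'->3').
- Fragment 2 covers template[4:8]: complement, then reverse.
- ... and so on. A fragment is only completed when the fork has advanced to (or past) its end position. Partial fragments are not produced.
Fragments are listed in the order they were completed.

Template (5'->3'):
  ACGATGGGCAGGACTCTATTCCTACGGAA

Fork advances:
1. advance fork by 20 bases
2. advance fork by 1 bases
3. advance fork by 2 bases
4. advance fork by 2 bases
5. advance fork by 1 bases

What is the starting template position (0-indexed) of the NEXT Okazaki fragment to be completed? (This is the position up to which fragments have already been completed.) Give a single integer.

Answer: 24

Derivation:
Step 1: advance 20 -> fork_pos = 0 + 20 = 20. Reached multiple(s) of 4: 4, 8, 12, 16, 20 -> fragments 1-5 completed (5 total).
Step 2: advance 1 -> fork_pos = 20 + 1 = 21. Next multiple of 4 is 24 (not reached); still 5 fragment(s).
Step 3: advance 2 -> fork_pos = 21 + 2 = 23. Next multiple of 4 is 24 (not reached); still 5 fragment(s).
Step 4: advance 2 -> fork_pos = 23 + 2 = 25. Reached multiple(s) of 4: 24 -> fragment 6 completed (6 total).
Step 5: advance 1 -> fork_pos = 25 + 1 = 26. Next multiple of 4 is 28 (not reached); still 6 fragment(s).
6 fragment(s) completed, covering template[0:24] (6 x 4 = 24). The next fragment, fragment 7, covers template[24:28], so it starts at position 24.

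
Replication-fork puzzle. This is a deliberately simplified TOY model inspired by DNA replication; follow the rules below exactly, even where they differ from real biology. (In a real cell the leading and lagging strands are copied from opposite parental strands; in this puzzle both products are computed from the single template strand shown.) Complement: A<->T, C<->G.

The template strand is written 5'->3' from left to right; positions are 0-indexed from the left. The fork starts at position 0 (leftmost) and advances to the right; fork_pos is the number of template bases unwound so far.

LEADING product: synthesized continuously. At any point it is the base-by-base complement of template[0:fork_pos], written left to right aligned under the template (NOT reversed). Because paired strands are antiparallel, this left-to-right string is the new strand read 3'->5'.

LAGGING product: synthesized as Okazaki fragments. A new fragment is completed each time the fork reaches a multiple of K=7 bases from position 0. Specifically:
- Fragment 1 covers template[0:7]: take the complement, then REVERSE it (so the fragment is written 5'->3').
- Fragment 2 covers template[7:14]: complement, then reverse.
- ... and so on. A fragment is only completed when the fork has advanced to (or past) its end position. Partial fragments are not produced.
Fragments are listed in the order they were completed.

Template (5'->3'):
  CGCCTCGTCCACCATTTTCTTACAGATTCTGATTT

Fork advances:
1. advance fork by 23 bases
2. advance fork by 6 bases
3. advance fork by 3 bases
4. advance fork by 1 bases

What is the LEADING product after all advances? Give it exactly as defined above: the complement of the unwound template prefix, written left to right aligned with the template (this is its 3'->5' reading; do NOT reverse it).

Answer: GCGGAGCAGGTGGTAAAAGAATGTCTAAGACTA

Derivation:
Step 1: advance 23 -> fork_pos = 0 + 23 = 23.
Step 2: advance 6 -> fork_pos = 23 + 6 = 29.
Step 3: advance 3 -> fork_pos = 29 + 3 = 32.
Step 4: advance 1 -> fork_pos = 32 + 1 = 33.
Unwound prefix: template[0:33] = CGCCTCGTCCACCATTTTCTTACAGATTCTGAT
Complement it base by base (A<->T, C<->G), keeping left-to-right order:
  [0:5] CGCCT -> GCGGA
  [5:10] CGTCC -> GCAGG
  [10:15] ACCAT -> TGGTA
  [15:20] TTTCT -> AAAGA
  [20:25] TACAG -> ATGTC
  [25:30] ATTCT -> TAAGA
  [30:33] GAT -> CTA
Concatenate: GCGGAGCAGGTGGTAAAAGAATGTCTAAGACTA (length 33; written aligned with the template, i.e. 3'->5').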